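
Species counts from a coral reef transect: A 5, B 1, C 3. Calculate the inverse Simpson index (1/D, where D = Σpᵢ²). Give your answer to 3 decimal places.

Total N = 5+1+3 = 9, so the proportions are 0.555556, 0.111111, 0.333333 (working shown to 6 dp, full precision carried).
D = 0.555556² + 0.111111² + 0.333333² = 0.308642 + 0.012346 + 0.111111 = 0.432099.
So 1/D = 2.31429, i.e. 2.314 to 3 decimal places.

2.314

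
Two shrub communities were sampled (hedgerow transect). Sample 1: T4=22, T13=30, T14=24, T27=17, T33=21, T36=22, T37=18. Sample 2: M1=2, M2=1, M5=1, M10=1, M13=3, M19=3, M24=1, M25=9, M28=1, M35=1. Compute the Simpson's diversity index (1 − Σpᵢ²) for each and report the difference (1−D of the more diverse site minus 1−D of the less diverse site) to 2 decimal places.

Sample 1: N=154, proportions 0.14286, 0.19481, 0.15584, 0.11039, 0.13636, 0.14286, 0.11688, giving 1−D = 0.85250 (working shown to 5 dp, full precision carried).
Sample 2: N=23, proportions 0.08696, 0.04348, 0.04348, 0.04348, 0.13043, 0.13043, 0.04348, 0.3913, 0.04348, 0.04348, giving 1−D = 0.79395.
Difference = |0.85250 − 0.79395| = 0.05855, i.e. 0.06 to 2 decimal places.

0.06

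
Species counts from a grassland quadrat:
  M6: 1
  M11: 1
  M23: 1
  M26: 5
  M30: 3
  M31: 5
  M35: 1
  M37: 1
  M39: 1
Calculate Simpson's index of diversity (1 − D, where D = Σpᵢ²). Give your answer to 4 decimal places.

0.8199

Total N = 1+1+1+5+3+5+1+1+1 = 19, so the proportions are 0.052632, 0.052632, 0.052632, 0.263158, 0.157895, 0.263158, 0.052632, 0.052632, 0.052632 (working shown to 6 dp, full precision carried).
D = 0.052632² + 0.052632² + 0.052632² + 0.263158² + 0.157895² + 0.263158² + 0.052632² + 0.052632² + 0.052632² = 0.002770 + 0.002770 + 0.002770 + 0.069252 + 0.024931 + 0.069252 + 0.002770 + 0.002770 + 0.002770 = 0.180055.
So 1 − D = 0.819945, i.e. 0.8199 to 4 decimal places.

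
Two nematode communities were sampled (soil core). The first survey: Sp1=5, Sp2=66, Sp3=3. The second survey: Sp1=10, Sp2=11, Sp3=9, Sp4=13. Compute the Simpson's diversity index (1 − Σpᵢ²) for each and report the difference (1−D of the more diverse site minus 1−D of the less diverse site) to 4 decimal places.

The first survey: N=74, proportions 0.067568, 0.891892, 0.040541, giving 1−D = 0.198320 (working shown to 6 dp, full precision carried).
The second survey: N=43, proportions 0.232558, 0.255814, 0.209302, 0.302326, giving 1−D = 0.745268.
Difference = |0.198320 − 0.745268| = 0.546948, i.e. 0.5469 to 4 decimal places.

0.5469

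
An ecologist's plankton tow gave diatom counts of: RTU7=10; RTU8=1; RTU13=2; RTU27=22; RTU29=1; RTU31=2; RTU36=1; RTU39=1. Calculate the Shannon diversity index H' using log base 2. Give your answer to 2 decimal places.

Total N = 10+1+2+22+1+2+1+1 = 40, so the proportions are 0.25, 0.025, 0.05, 0.55, 0.025, 0.05, 0.025, 0.025 (working shown to 4 dp, full precision carried).
Each pᵢ log₂ pᵢ term: 0.25×(-2.0000)=-0.5000, 0.025×(-5.3219)=-0.1330, 0.05×(-4.3219)=-0.2161, 0.55×(-0.8625)=-0.4744, 0.025×(-5.3219)=-0.1330, 0.05×(-4.3219)=-0.2161, 0.025×(-5.3219)=-0.1330, 0.025×(-5.3219)=-0.1330.
Sum = -1.9388, so H' = 1.94.

1.94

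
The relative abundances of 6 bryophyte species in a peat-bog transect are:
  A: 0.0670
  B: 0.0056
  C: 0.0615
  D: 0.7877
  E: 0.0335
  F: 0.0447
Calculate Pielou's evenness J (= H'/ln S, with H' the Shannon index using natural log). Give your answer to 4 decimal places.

H' = −Σ pᵢ ln pᵢ = −((-0.181105) + (-0.029036) + (-0.171506) + (-0.187975) + (-0.113773) + (-0.138918)) = 0.822313 (working shown to 6 dp, full precision carried).
With S = 6 species, ln S = 1.791759, so J = 0.822313/1.791759 = 0.458942, i.e. 0.4589 to 4 decimal places.

0.4589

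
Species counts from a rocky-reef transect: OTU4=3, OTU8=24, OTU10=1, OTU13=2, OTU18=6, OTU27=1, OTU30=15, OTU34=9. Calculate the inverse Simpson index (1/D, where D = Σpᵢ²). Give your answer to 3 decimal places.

Total N = 3+24+1+2+6+1+15+9 = 61, so the proportions are 0.0491803, 0.3934426, 0.0163934, 0.0327869, 0.0983607, 0.0163934, 0.2459016, 0.147541 (working shown to 7 dp, full precision carried).
D = 0.0491803² + 0.3934426² + 0.0163934² + 0.0327869² + 0.0983607² + 0.0163934² + 0.2459016² + 0.147541² = 0.0024187 + 0.1547971 + 0.0002687 + 0.0010750 + 0.0096748 + 0.0002687 + 0.0604676 + 0.0217683 = 0.2507390.
So 1/D = 3.98821, i.e. 3.988 to 3 decimal places.

3.988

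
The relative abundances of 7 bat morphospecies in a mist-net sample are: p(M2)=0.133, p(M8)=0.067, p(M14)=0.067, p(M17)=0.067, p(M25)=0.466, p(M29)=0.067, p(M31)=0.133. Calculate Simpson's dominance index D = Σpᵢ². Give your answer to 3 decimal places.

D = 0.133² + 0.067² + 0.067² + 0.067² + 0.466² + 0.067² + 0.133² = 0.017689 + 0.004489 + 0.004489 + 0.004489 + 0.217156 + 0.004489 + 0.017689 = 0.270490 (working shown to 6 dp, full precision carried).
To 3 decimal places, D = 0.270.

0.270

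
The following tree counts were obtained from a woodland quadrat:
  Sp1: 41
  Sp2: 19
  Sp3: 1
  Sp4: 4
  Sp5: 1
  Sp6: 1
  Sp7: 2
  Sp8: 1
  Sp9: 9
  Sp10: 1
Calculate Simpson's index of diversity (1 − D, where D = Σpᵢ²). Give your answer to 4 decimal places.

Total N = 41+19+1+4+1+1+2+1+9+1 = 80, so the proportions are 0.5125, 0.2375, 0.0125, 0.05, 0.0125, 0.0125, 0.025, 0.0125, 0.1125, 0.0125 (working shown to 6 dp, full precision carried).
D = 0.5125² + 0.2375² + 0.0125² + 0.05² + 0.0125² + 0.0125² + 0.025² + 0.0125² + 0.1125² + 0.0125² = 0.262656 + 0.056406 + 0.000156 + 0.002500 + 0.000156 + 0.000156 + 0.000625 + 0.000156 + 0.012656 + 0.000156 = 0.335625.
So 1 − D = 0.664375, i.e. 0.6644 to 4 decimal places.

0.6644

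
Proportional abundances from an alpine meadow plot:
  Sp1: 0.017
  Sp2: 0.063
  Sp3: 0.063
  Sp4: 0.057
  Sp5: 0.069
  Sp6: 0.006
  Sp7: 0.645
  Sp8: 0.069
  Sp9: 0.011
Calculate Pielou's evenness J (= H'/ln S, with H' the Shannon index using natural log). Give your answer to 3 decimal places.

H' = −Σ pᵢ ln pᵢ = −((-0.06927) + (-0.17417) + (-0.17417) + (-0.16329) + (-0.18448) + (-0.03070) + (-0.28284) + (-0.18448) + (-0.04961)) = 1.31300 (working shown to 5 dp, full precision carried).
With S = 9 species, ln S = 2.19722, so J = 1.31300/2.19722 = 0.59757, i.e. 0.598 to 3 decimal places.

0.598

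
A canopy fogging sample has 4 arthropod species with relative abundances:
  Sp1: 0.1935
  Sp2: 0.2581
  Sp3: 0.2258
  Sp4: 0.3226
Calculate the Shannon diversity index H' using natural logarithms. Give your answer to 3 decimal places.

Each pᵢ ln pᵢ term (working shown to 5 dp, full precision carried): 0.1935×(-1.64248)=-0.31782, 0.2581×(-1.35441)=-0.34957, 0.2258×(-1.48811)=-0.33601, 0.3226×(-1.13134)=-0.36497.
Sum = -1.36838, so H' = 1.368.

1.368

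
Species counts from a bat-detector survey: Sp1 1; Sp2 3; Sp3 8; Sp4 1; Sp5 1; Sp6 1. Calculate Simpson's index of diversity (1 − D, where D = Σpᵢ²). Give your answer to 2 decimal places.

Total N = 1+3+8+1+1+1 = 15, so the proportions are 0.0667, 0.2, 0.5333, 0.0667, 0.0667, 0.0667 (working shown to 4 dp, full precision carried).
D = 0.0667² + 0.2² + 0.5333² + 0.0667² + 0.0667² + 0.0667² = 0.0044 + 0.0400 + 0.2844 + 0.0044 + 0.0044 + 0.0044 = 0.3422.
So 1 − D = 0.6578, i.e. 0.66 to 2 decimal places.

0.66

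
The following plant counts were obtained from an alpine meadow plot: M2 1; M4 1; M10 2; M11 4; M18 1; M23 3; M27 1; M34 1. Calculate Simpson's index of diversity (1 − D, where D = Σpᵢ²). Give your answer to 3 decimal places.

Total N = 1+1+2+4+1+3+1+1 = 14, so the proportions are 0.07143, 0.07143, 0.14286, 0.28571, 0.07143, 0.21429, 0.07143, 0.07143 (working shown to 5 dp, full precision carried).
D = 0.07143² + 0.07143² + 0.14286² + 0.28571² + 0.07143² + 0.21429² + 0.07143² + 0.07143² = 0.00510 + 0.00510 + 0.02041 + 0.08163 + 0.00510 + 0.04592 + 0.00510 + 0.00510 = 0.17347.
So 1 − D = 0.82653, i.e. 0.827 to 3 decimal places.

0.827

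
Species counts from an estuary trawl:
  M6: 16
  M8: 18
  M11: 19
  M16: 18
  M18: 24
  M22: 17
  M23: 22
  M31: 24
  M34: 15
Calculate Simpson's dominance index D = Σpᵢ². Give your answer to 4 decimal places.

0.1141

Total N = 16+18+19+18+24+17+22+24+15 = 173, so the proportions are 0.092486, 0.104046, 0.109827, 0.104046, 0.138728, 0.098266, 0.127168, 0.138728, 0.086705 (working shown to 6 dp, full precision carried).
D = 0.092486² + 0.104046² + 0.109827² + 0.104046² + 0.138728² + 0.098266² + 0.127168² + 0.138728² + 0.086705² = 0.008554 + 0.010826 + 0.012062 + 0.010826 + 0.019246 + 0.009656 + 0.016172 + 0.019246 + 0.007518 = 0.114103.
To 4 decimal places, D = 0.1141.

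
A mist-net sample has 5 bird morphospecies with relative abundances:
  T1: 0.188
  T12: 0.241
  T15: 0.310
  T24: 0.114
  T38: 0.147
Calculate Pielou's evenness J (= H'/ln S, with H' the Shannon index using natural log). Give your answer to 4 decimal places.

H' = −Σ pᵢ ln pᵢ = −((-0.314207) + (-0.342933) + (-0.363067) + (-0.247557) + (-0.281846)) = 1.549611 (working shown to 6 dp, full precision carried).
With S = 5 species, ln S = 1.609438, so J = 1.549611/1.609438 = 0.962827, i.e. 0.9628 to 4 decimal places.

0.9628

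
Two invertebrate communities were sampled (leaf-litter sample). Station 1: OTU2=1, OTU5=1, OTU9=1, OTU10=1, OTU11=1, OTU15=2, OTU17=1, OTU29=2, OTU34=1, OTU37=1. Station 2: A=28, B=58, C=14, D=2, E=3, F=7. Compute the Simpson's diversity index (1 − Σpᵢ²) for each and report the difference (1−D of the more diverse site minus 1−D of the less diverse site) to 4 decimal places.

0.2401

Station 1: N=12, proportions 0.083333, 0.083333, 0.083333, 0.083333, 0.083333, 0.166667, 0.083333, 0.166667, 0.083333, 0.083333, giving 1−D = 0.888889 (working shown to 6 dp, full precision carried).
Station 2: N=112, proportions 0.25, 0.517857, 0.125, 0.017857, 0.026786, 0.0625, giving 1−D = 0.648756.
Difference = |0.888889 − 0.648756| = 0.240133, i.e. 0.2401 to 4 decimal places.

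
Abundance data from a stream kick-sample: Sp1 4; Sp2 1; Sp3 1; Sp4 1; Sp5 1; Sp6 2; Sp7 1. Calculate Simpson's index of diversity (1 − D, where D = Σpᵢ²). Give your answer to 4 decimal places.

0.7934

Total N = 4+1+1+1+1+2+1 = 11, so the proportions are 0.363636, 0.090909, 0.090909, 0.090909, 0.090909, 0.181818, 0.090909 (working shown to 6 dp, full precision carried).
D = 0.363636² + 0.090909² + 0.090909² + 0.090909² + 0.090909² + 0.181818² + 0.090909² = 0.132231 + 0.008264 + 0.008264 + 0.008264 + 0.008264 + 0.033058 + 0.008264 = 0.206612.
So 1 − D = 0.793388, i.e. 0.7934 to 4 decimal places.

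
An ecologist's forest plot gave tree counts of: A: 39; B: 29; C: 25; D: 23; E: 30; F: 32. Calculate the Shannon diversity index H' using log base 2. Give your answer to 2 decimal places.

2.56

Total N = 39+29+25+23+30+32 = 178, so the proportions are 0.2191, 0.1629, 0.1404, 0.1292, 0.1685, 0.1798 (working shown to 4 dp, full precision carried).
Each pᵢ log₂ pᵢ term: 0.2191×(-2.1903)=-0.4799, 0.1629×(-2.6178)=-0.4265, 0.1404×(-2.8319)=-0.3977, 0.1292×(-2.9522)=-0.3815, 0.1685×(-2.5688)=-0.4330, 0.1798×(-2.4757)=-0.4451.
Sum = -2.5636, so H' = 2.56.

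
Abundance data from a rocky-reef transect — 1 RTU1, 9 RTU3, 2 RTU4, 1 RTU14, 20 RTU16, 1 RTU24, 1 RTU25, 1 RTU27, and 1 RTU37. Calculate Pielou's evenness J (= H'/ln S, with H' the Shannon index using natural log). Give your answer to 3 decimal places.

0.646

Total N = 1+9+2+1+20+1+1+1+1 = 37, so the proportions are 0.02703, 0.24324, 0.05405, 0.02703, 0.54054, 0.02703, 0.02703, 0.02703, 0.02703 (working shown to 5 dp, full precision carried).
H' = −Σ pᵢ ln pᵢ = −((-0.09759) + (-0.34387) + (-0.15772) + (-0.09759) + (-0.33253) + (-0.09759) + (-0.09759) + (-0.09759) + (-0.09759)) = 1.41968.
With S = 9 species, ln S = 2.19722, so J = 1.41968/2.19722 = 0.64612, i.e. 0.646 to 3 decimal places.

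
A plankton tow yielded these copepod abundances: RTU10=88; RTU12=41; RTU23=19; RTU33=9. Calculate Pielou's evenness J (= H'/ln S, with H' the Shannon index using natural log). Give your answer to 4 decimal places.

0.7896

Total N = 88+41+19+9 = 157, so the proportions are 0.56051, 0.261146, 0.121019, 0.057325 (working shown to 6 dp, full precision carried).
H' = −Σ pᵢ ln pᵢ = −((-0.324484) + (-0.350635) + (-0.255569) + (-0.163893)) = 1.094580.
With S = 4 species, ln S = 1.386294, so J = 1.094580/1.386294 = 0.789573, i.e. 0.7896 to 4 decimal places.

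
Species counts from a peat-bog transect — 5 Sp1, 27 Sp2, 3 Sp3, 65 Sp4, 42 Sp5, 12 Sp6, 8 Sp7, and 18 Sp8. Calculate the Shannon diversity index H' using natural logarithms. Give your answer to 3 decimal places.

Total N = 5+27+3+65+42+12+8+18 = 180, so the proportions are 0.02778, 0.15, 0.01667, 0.36111, 0.23333, 0.06667, 0.04444, 0.1 (working shown to 5 dp, full precision carried).
Each pᵢ ln pᵢ term: 0.02778×(-3.58352)=-0.09954, 0.15×(-1.89712)=-0.28457, 0.01667×(-4.09434)=-0.06824, 0.36111×(-1.01857)=-0.36782, 0.23333×(-1.45529)=-0.33957, 0.06667×(-2.70805)=-0.18054, 0.04444×(-3.11352)=-0.13838, 0.1×(-2.30259)=-0.23026.
Sum = -1.70891, so H' = 1.709.

1.709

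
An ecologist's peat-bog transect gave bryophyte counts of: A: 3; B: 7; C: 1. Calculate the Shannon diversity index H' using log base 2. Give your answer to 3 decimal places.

1.241

Total N = 3+7+1 = 11, so the proportions are 0.27273, 0.63636, 0.09091 (working shown to 5 dp, full precision carried).
Each pᵢ log₂ pᵢ term: 0.27273×(-1.87447)=-0.51122, 0.63636×(-0.65208)=-0.41496, 0.09091×(-3.45943)=-0.31449.
Sum = -1.24067, so H' = 1.241.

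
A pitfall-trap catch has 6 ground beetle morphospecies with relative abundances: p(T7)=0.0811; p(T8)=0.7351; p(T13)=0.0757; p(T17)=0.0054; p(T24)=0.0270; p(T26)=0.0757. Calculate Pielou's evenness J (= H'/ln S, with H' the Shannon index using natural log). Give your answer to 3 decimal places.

0.528

H' = −Σ pᵢ ln pᵢ = −((-0.20373) + (-0.22623) + (-0.19538) + (-0.02820) + (-0.09752) + (-0.19538)) = 0.94643 (working shown to 5 dp, full precision carried).
With S = 6 species, ln S = 1.79176, so J = 0.94643/1.79176 = 0.52821, i.e. 0.528 to 3 decimal places.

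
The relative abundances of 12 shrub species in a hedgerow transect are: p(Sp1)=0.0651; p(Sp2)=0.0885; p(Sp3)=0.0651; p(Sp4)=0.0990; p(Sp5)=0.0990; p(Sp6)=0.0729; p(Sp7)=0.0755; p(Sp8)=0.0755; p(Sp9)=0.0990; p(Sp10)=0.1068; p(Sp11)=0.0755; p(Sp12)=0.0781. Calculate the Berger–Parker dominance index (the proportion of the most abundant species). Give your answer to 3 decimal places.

The largest proportion is 0.1068, i.e. d = 0.107 to 3 decimal places.

0.107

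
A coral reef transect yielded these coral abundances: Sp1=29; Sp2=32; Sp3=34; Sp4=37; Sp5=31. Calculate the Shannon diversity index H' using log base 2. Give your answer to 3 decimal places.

2.317

Total N = 29+32+34+37+31 = 163, so the proportions are 0.17791, 0.19632, 0.20859, 0.22699, 0.19018 (working shown to 5 dp, full precision carried).
Each pᵢ log₂ pᵢ term: 0.17791×(-2.49075)=-0.44314, 0.19632×(-2.34873)=-0.46110, 0.20859×(-2.26127)=-0.47167, 0.22699×(-2.13927)=-0.48560, 0.19018×(-2.39453)=-0.45540.
Sum = -2.31692, so H' = 2.317.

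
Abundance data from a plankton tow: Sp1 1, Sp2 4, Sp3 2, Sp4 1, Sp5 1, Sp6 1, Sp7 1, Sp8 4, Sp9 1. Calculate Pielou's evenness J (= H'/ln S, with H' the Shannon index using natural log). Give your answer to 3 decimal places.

Total N = 1+4+2+1+1+1+1+4+1 = 16, so the proportions are 0.0625, 0.25, 0.125, 0.0625, 0.0625, 0.0625, 0.0625, 0.25, 0.0625 (working shown to 5 dp, full precision carried).
H' = −Σ pᵢ ln pᵢ = −((-0.17329) + (-0.34657) + (-0.25993) + (-0.17329) + (-0.17329) + (-0.17329) + (-0.17329) + (-0.34657) + (-0.17329)) = 1.99280.
With S = 9 species, ln S = 2.19722, so J = 1.99280/2.19722 = 0.90696, i.e. 0.907 to 3 decimal places.

0.907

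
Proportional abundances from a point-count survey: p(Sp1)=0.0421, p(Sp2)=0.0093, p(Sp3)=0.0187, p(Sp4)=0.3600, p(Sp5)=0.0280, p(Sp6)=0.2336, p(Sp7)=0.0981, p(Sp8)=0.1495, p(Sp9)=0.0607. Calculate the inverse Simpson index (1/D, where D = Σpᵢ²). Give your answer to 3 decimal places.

4.488

D = 0.0421² + 0.0093² + 0.0187² + 0.36² + 0.028² + 0.2336² + 0.0981² + 0.1495² + 0.0607² = 0.0017724 + 0.0000865 + 0.0003497 + 0.1296000 + 0.0007840 + 0.0545690 + 0.0096236 + 0.0223502 + 0.0036845 = 0.2228199 (working shown to 7 dp, full precision carried).
So 1/D = 4.48793, i.e. 4.488 to 3 decimal places.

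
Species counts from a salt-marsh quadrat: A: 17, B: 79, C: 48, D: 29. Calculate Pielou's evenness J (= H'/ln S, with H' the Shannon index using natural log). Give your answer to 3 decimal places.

Total N = 17+79+48+29 = 173, so the proportions are 0.09827, 0.45665, 0.27746, 0.16763 (working shown to 5 dp, full precision carried).
H' = −Σ pᵢ ln pᵢ = −((-0.22798) + (-0.35794) + (-0.35572) + (-0.29939)) = 1.24104.
With S = 4 species, ln S = 1.38629, so J = 1.24104/1.38629 = 0.89522, i.e. 0.895 to 3 decimal places.

0.895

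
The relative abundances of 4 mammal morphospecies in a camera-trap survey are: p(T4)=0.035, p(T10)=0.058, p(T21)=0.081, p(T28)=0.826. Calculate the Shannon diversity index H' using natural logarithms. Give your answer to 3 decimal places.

Each pᵢ ln pᵢ term (working shown to 5 dp, full precision carried): 0.035×(-3.35241)=-0.11733, 0.058×(-2.84731)=-0.16514, 0.081×(-2.51331)=-0.20358, 0.826×(-0.19116)=-0.15790.
Sum = -0.64395, so H' = 0.644.

0.644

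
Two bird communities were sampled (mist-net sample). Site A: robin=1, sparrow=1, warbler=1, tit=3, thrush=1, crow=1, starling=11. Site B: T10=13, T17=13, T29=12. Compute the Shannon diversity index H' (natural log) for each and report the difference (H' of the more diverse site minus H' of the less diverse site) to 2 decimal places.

Site A: N=19, proportions 0.0526, 0.0526, 0.0526, 0.1579, 0.0526, 0.0526, 0.5789, giving H' = 1.3827 (working shown to 4 dp, full precision carried).
Site B: N=38, proportions 0.3421, 0.3421, 0.3158, giving H' = 1.0979.
Difference = |1.3827 − 1.0979| = 0.2848, i.e. 0.28 to 2 decimal places.

0.28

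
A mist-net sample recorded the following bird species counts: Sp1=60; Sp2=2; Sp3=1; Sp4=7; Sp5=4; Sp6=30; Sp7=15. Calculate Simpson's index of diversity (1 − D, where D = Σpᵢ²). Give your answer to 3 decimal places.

0.661

Total N = 60+2+1+7+4+30+15 = 119, so the proportions are 0.5042, 0.01681, 0.0084, 0.05882, 0.03361, 0.2521, 0.12605 (working shown to 5 dp, full precision carried).
D = 0.5042² + 0.01681² + 0.0084² + 0.05882² + 0.03361² + 0.2521² + 0.12605² = 0.25422 + 0.00028 + 0.00007 + 0.00346 + 0.00113 + 0.06355 + 0.01589 = 0.33861.
So 1 − D = 0.66139, i.e. 0.661 to 3 decimal places.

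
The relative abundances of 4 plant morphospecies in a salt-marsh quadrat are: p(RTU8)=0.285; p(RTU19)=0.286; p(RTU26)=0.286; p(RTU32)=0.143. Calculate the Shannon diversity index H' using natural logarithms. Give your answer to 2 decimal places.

1.35

Each pᵢ ln pᵢ term (working shown to 4 dp, full precision carried): 0.285×(-1.2553)=-0.3578, 0.286×(-1.2518)=-0.3580, 0.286×(-1.2518)=-0.3580, 0.143×(-1.9449)=-0.2781.
Sum = -1.3519, so H' = 1.35.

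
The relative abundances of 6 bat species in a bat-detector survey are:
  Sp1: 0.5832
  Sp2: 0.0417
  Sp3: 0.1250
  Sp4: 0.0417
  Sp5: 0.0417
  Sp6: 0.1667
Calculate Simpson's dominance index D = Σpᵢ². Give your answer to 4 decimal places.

D = 0.5832² + 0.0417² + 0.125² + 0.0417² + 0.0417² + 0.1667² = 0.340122 + 0.001739 + 0.015625 + 0.001739 + 0.001739 + 0.027789 = 0.388753 (working shown to 6 dp, full precision carried).
To 4 decimal places, D = 0.3888.

0.3888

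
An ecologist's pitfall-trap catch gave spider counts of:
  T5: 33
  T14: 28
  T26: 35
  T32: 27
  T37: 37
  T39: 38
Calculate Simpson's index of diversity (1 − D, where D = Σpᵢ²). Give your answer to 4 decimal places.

Total N = 33+28+35+27+37+38 = 198, so the proportions are 0.166667, 0.141414, 0.176768, 0.136364, 0.186869, 0.191919 (working shown to 6 dp, full precision carried).
D = 0.166667² + 0.141414² + 0.176768² + 0.136364² + 0.186869² + 0.191919² = 0.027778 + 0.019998 + 0.031247 + 0.018595 + 0.034920 + 0.036833 = 0.169370.
So 1 − D = 0.830630, i.e. 0.8306 to 4 decimal places.

0.8306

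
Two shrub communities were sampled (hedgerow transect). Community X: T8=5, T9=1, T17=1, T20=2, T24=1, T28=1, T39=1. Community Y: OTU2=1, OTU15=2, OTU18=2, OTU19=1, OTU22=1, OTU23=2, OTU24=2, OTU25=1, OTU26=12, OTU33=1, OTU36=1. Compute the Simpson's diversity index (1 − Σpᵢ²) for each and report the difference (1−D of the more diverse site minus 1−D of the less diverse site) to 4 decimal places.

Community X: N=12, proportions 0.416667, 0.083333, 0.083333, 0.166667, 0.083333, 0.083333, 0.083333, giving 1−D = 0.763889 (working shown to 6 dp, full precision carried).
Community Y: N=26, proportions 0.038462, 0.076923, 0.076923, 0.038462, 0.038462, 0.076923, 0.076923, 0.038462, 0.461538, 0.038462, 0.038462, giving 1−D = 0.754438.
Difference = |0.763889 − 0.754438| = 0.009451, i.e. 0.0095 to 4 decimal places.

0.0095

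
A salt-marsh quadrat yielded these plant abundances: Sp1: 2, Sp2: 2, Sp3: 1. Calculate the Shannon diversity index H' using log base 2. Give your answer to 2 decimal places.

Total N = 2+2+1 = 5, so the proportions are 0.4, 0.4, 0.2 (working shown to 4 dp, full precision carried).
Each pᵢ log₂ pᵢ term: 0.4×(-1.3219)=-0.5288, 0.4×(-1.3219)=-0.5288, 0.2×(-2.3219)=-0.4644.
Sum = -1.5219, so H' = 1.52.

1.52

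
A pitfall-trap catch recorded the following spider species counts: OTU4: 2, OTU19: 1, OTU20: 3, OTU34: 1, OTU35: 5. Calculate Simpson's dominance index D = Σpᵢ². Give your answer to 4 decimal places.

Total N = 2+1+3+1+5 = 12, so the proportions are 0.166667, 0.083333, 0.25, 0.083333, 0.416667 (working shown to 6 dp, full precision carried).
D = 0.166667² + 0.083333² + 0.25² + 0.083333² + 0.416667² = 0.027778 + 0.006944 + 0.062500 + 0.006944 + 0.173611 = 0.277778.
To 4 decimal places, D = 0.2778.

0.2778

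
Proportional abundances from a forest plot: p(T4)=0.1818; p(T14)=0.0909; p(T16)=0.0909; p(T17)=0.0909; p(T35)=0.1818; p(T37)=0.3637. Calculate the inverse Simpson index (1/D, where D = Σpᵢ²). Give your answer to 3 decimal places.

D = 0.1818² + 0.0909² + 0.0909² + 0.0909² + 0.1818² + 0.3637² = 0.0330512 + 0.0082628 + 0.0082628 + 0.0082628 + 0.0330512 + 0.1322777 = 0.2231686 (working shown to 7 dp, full precision carried).
So 1/D = 4.48092, i.e. 4.481 to 3 decimal places.

4.481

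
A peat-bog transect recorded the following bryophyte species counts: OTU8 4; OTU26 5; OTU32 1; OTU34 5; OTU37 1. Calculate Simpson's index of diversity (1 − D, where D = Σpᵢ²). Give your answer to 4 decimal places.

Total N = 4+5+1+5+1 = 16, so the proportions are 0.25, 0.3125, 0.0625, 0.3125, 0.0625 (working shown to 6 dp, full precision carried).
D = 0.25² + 0.3125² + 0.0625² + 0.3125² + 0.0625² = 0.062500 + 0.097656 + 0.003906 + 0.097656 + 0.003906 = 0.265625.
So 1 − D = 0.734375, i.e. 0.7344 to 4 decimal places.

0.7344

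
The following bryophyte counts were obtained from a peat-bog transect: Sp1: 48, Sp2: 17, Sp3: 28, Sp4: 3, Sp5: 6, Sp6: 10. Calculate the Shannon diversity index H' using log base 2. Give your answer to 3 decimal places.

Total N = 48+17+28+3+6+10 = 112, so the proportions are 0.42857, 0.15179, 0.25, 0.02679, 0.05357, 0.08929 (working shown to 5 dp, full precision carried).
Each pᵢ log₂ pᵢ term: 0.42857×(-1.22239)=-0.52388, 0.15179×(-2.71989)=-0.41284, 0.25×(-2.00000)=-0.50000, 0.02679×(-5.22239)=-0.13989, 0.05357×(-4.22239)=-0.22620, 0.08929×(-3.48543)=-0.31120.
Sum = -2.11401, so H' = 2.114.

2.114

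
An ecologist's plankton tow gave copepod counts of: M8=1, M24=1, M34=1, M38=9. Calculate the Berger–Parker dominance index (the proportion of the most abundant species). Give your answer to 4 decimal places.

0.7500

Total N = 1+1+1+9 = 12, so the proportions are 0.083333, 0.083333, 0.083333, 0.75 (working shown to 6 dp, full precision carried).
The largest proportion is 0.75, i.e. d = 0.7500 to 4 decimal places.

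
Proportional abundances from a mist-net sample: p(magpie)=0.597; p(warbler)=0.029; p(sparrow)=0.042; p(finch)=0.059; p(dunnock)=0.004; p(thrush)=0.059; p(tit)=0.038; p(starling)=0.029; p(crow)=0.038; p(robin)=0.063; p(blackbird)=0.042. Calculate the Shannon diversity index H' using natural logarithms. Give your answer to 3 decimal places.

1.558

Each pᵢ ln pᵢ term (working shown to 5 dp, full precision carried): 0.597×(-0.51584)=-0.30796, 0.029×(-3.54046)=-0.10267, 0.042×(-3.17009)=-0.13314, 0.059×(-2.83022)=-0.16698, 0.004×(-5.52146)=-0.02209, 0.059×(-2.83022)=-0.16698, 0.038×(-3.27017)=-0.12427, 0.029×(-3.54046)=-0.10267, 0.038×(-3.27017)=-0.12427, 0.063×(-2.76462)=-0.17417, 0.042×(-3.17009)=-0.13314.
Sum = -1.55834, so H' = 1.558.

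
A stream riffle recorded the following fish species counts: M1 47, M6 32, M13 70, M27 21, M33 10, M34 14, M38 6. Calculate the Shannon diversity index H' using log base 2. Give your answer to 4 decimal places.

2.4219

Total N = 47+32+70+21+10+14+6 = 200, so the proportions are 0.235, 0.16, 0.35, 0.105, 0.05, 0.07, 0.03 (working shown to 6 dp, full precision carried).
Each pᵢ log₂ pᵢ term: 0.235×(-2.089267)=-0.490978, 0.16×(-2.643856)=-0.423017, 0.35×(-1.514573)=-0.530101, 0.105×(-3.251539)=-0.341412, 0.05×(-4.321928)=-0.216096, 0.07×(-3.836501)=-0.268555, 0.03×(-5.058894)=-0.151767.
Sum = -2.421925, so H' = 2.4219.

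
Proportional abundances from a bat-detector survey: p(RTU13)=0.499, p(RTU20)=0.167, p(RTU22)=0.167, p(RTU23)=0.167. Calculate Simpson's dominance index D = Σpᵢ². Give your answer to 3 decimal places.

D = 0.499² + 0.167² + 0.167² + 0.167² = 0.24900 + 0.02789 + 0.02789 + 0.02789 = 0.33267 (working shown to 5 dp, full precision carried).
To 3 decimal places, D = 0.333.

0.333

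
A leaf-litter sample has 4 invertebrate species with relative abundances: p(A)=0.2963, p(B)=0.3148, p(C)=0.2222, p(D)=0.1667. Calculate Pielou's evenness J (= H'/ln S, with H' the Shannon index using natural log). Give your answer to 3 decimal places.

H' = −Σ pᵢ ln pᵢ = −((-0.36041) + (-0.36385) + (-0.33423) + (-0.29865)) = 1.35715 (working shown to 5 dp, full precision carried).
With S = 4 species, ln S = 1.38629, so J = 1.35715/1.38629 = 0.97897, i.e. 0.979 to 3 decimal places.

0.979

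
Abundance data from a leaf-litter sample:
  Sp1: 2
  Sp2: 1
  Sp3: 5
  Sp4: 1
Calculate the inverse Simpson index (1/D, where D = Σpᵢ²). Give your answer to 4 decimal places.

2.6129

Total N = 2+1+5+1 = 9, so the proportions are 0.2222222, 0.1111111, 0.5555556, 0.1111111 (working shown to 7 dp, full precision carried).
D = 0.2222222² + 0.1111111² + 0.5555556² + 0.1111111² = 0.0493827 + 0.0123457 + 0.3086420 + 0.0123457 = 0.3827160.
So 1/D = 2.612903, i.e. 2.6129 to 4 decimal places.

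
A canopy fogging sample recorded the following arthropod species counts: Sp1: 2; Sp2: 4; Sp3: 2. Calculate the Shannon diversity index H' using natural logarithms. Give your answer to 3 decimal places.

Total N = 2+4+2 = 8, so the proportions are 0.25, 0.5, 0.25 (working shown to 5 dp, full precision carried).
Each pᵢ ln pᵢ term: 0.25×(-1.38629)=-0.34657, 0.5×(-0.69315)=-0.34657, 0.25×(-1.38629)=-0.34657.
Sum = -1.03972, so H' = 1.040.

1.040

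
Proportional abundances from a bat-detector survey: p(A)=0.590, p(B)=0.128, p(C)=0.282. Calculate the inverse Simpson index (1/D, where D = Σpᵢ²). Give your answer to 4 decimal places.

D = 0.59² + 0.128² + 0.282² = 0.3481000 + 0.0163840 + 0.0795240 = 0.4440080 (working shown to 7 dp, full precision carried).
So 1/D = 2.252212, i.e. 2.2522 to 4 decimal places.

2.2522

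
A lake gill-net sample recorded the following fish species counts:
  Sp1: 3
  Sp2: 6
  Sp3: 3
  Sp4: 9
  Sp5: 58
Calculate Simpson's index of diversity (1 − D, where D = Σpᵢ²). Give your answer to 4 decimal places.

Total N = 3+6+3+9+58 = 79, so the proportions are 0.037975, 0.075949, 0.037975, 0.113924, 0.734177 (working shown to 6 dp, full precision carried).
D = 0.037975² + 0.075949² + 0.037975² + 0.113924² + 0.734177² = 0.001442 + 0.005768 + 0.001442 + 0.012979 + 0.539016 = 0.560647.
So 1 − D = 0.439353, i.e. 0.4394 to 4 decimal places.

0.4394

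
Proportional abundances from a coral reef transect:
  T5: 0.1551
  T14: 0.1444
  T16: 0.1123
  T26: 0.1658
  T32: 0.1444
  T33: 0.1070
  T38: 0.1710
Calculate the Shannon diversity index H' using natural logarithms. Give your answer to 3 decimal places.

Each pᵢ ln pᵢ term (working shown to 5 dp, full precision carried): 0.1551×(-1.86369)=-0.28906, 0.1444×(-1.93517)=-0.27944, 0.1123×(-2.18658)=-0.24555, 0.1658×(-1.79697)=-0.29794, 0.1444×(-1.93517)=-0.27944, 0.107×(-2.23493)=-0.23914, 0.171×(-1.76609)=-0.30200.
Sum = -1.93256, so H' = 1.933.

1.933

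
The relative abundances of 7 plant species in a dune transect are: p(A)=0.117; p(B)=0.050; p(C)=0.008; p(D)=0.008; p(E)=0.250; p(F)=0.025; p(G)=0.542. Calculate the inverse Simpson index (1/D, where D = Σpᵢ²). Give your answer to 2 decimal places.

2.68

D = 0.117² + 0.05² + 0.008² + 0.008² + 0.25² + 0.025² + 0.542² = 0.01369 + 0.00250 + 0.00006 + 0.00006 + 0.06250 + 0.00063 + 0.29376 = 0.37321 (working shown to 5 dp, full precision carried).
So 1/D = 2.6795, i.e. 2.68 to 2 decimal places.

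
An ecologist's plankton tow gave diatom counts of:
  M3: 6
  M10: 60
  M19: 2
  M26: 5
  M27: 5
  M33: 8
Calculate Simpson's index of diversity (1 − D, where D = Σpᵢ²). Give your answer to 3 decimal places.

Total N = 6+60+2+5+5+8 = 86, so the proportions are 0.06977, 0.69767, 0.02326, 0.05814, 0.05814, 0.09302 (working shown to 5 dp, full precision carried).
D = 0.06977² + 0.69767² + 0.02326² + 0.05814² + 0.05814² + 0.09302² = 0.00487 + 0.48675 + 0.00054 + 0.00338 + 0.00338 + 0.00865 = 0.50757.
So 1 − D = 0.49243, i.e. 0.492 to 3 decimal places.

0.492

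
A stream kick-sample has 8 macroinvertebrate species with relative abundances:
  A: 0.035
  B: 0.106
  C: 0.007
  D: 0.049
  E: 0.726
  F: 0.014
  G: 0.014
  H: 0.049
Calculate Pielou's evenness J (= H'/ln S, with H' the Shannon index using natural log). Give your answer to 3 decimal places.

0.499

H' = −Σ pᵢ ln pᵢ = −((-0.11733) + (-0.23790) + (-0.03473) + (-0.14778) + (-0.23247) + (-0.05976) + (-0.05976) + (-0.14778)) = 1.03752 (working shown to 5 dp, full precision carried).
With S = 8 species, ln S = 2.07944, so J = 1.03752/2.07944 = 0.49894, i.e. 0.499 to 3 decimal places.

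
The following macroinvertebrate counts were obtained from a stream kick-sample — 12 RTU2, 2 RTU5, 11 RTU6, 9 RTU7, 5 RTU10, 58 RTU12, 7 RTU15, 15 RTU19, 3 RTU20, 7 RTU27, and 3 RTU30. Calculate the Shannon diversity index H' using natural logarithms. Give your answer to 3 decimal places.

Total N = 12+2+11+9+5+58+7+15+3+7+3 = 132, so the proportions are 0.09091, 0.01515, 0.08333, 0.06818, 0.03788, 0.43939, 0.05303, 0.11364, 0.02273, 0.05303, 0.02273 (working shown to 5 dp, full precision carried).
Each pᵢ ln pᵢ term: 0.09091×(-2.39790)=-0.21799, 0.01515×(-4.18965)=-0.06348, 0.08333×(-2.48491)=-0.20708, 0.06818×(-2.68558)=-0.18311, 0.03788×(-3.27336)=-0.12399, 0.43939×(-0.82236)=-0.36134, 0.05303×(-2.93689)=-0.15574, 0.11364×(-2.17475)=-0.24713, 0.02273×(-3.78419)=-0.08600, 0.05303×(-2.93689)=-0.15574, 0.02273×(-3.78419)=-0.08600.
Sum = -1.88761, so H' = 1.888.

1.888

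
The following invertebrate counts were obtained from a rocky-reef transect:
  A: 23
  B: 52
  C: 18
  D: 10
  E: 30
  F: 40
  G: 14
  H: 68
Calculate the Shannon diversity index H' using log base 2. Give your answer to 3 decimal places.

2.755

Total N = 23+52+18+10+30+40+14+68 = 255, so the proportions are 0.0902, 0.20392, 0.07059, 0.03922, 0.11765, 0.15686, 0.0549, 0.26667 (working shown to 5 dp, full precision carried).
Each pᵢ log₂ pᵢ term: 0.0902×(-3.47079)=-0.31305, 0.20392×(-2.29391)=-0.46778, 0.07059×(-3.82443)=-0.26996, 0.03922×(-4.67243)=-0.18323, 0.11765×(-3.08746)=-0.36323, 0.15686×(-2.67243)=-0.41920, 0.0549×(-4.18700)=-0.22987, 0.26667×(-1.90689)=-0.50850.
Sum = -2.75484, so H' = 2.755.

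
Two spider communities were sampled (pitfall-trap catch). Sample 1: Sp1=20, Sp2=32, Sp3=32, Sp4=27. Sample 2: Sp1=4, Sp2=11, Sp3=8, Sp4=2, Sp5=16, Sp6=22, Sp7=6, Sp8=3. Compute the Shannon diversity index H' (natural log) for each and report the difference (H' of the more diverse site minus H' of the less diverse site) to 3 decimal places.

Sample 1: N=111, proportions 0.18018, 0.28829, 0.28829, 0.24324, giving H' = 1.36981 (working shown to 5 dp, full precision carried).
Sample 2: N=72, proportions 0.05556, 0.15278, 0.11111, 0.02778, 0.22222, 0.30556, 0.08333, 0.04167, giving H' = 1.82730.
Difference = |1.36981 − 1.82730| = 0.45749, i.e. 0.457 to 3 decimal places.

0.457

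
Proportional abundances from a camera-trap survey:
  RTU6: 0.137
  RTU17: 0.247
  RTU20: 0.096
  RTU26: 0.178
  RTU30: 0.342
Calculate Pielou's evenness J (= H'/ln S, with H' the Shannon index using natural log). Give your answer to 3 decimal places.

0.942

H' = −Σ pᵢ ln pᵢ = −((-0.27233) + (-0.34540) + (-0.22497) + (-0.30722) + (-0.36695)) = 1.51686 (working shown to 5 dp, full precision carried).
With S = 5 species, ln S = 1.60944, so J = 1.51686/1.60944 = 0.94248, i.e. 0.942 to 3 decimal places.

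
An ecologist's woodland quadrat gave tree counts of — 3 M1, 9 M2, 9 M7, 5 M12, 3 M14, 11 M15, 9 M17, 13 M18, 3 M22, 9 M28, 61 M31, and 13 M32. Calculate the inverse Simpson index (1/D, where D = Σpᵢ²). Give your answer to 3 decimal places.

Total N = 3+9+9+5+3+11+9+13+3+9+61+13 = 148, so the proportions are 0.0202703, 0.0608108, 0.0608108, 0.0337838, 0.0202703, 0.0743243, 0.0608108, 0.0878378, 0.0202703, 0.0608108, 0.4121622, 0.0878378 (working shown to 7 dp, full precision carried).
D = 0.0202703² + 0.0608108² + 0.0608108² + 0.0337838² + 0.0202703² + 0.0743243² + 0.0608108² + 0.0878378² + 0.0202703² + 0.0608108² + 0.4121622² + 0.0878378² = 0.0004109 + 0.0036980 + 0.0036980 + 0.0011413 + 0.0004109 + 0.0055241 + 0.0036980 + 0.0077155 + 0.0004109 + 0.0036980 + 0.1698776 + 0.0077155 = 0.2079985.
So 1/D = 4.80773, i.e. 4.808 to 3 decimal places.

4.808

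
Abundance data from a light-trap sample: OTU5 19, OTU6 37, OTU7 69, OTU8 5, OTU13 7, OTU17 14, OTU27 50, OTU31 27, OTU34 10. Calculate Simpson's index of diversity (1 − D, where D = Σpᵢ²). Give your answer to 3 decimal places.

Total N = 19+37+69+5+7+14+50+27+10 = 238, so the proportions are 0.07983, 0.15546, 0.28992, 0.02101, 0.02941, 0.05882, 0.21008, 0.11345, 0.04202 (working shown to 5 dp, full precision carried).
D = 0.07983² + 0.15546² + 0.28992² + 0.02101² + 0.02941² + 0.05882² + 0.21008² + 0.11345² + 0.04202² = 0.00637 + 0.02417 + 0.08405 + 0.00044 + 0.00087 + 0.00346 + 0.04414 + 0.01287 + 0.00177 = 0.17813.
So 1 − D = 0.82187, i.e. 0.822 to 3 decimal places.

0.822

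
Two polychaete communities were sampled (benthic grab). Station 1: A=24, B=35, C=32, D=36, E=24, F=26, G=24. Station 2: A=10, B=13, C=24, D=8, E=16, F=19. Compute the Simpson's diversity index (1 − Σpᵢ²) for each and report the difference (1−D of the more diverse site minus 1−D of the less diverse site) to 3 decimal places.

Station 1: N=201, proportions 0.1194, 0.17413, 0.1592, 0.1791, 0.1194, 0.12935, 0.1194, giving 1−D = 0.85275 (working shown to 5 dp, full precision carried).
Station 2: N=90, proportions 0.11111, 0.14444, 0.26667, 0.08889, 0.17778, 0.21111, giving 1−D = 0.81160.
Difference = |0.85275 − 0.81160| = 0.04115, i.e. 0.041 to 3 decimal places.

0.041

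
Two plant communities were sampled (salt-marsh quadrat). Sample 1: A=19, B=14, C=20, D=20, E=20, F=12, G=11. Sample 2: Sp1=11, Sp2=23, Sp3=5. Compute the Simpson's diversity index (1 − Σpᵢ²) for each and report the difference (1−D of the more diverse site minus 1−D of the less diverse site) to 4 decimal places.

Sample 1: N=116, proportions 0.163793, 0.12069, 0.172414, 0.172414, 0.172414, 0.103448, 0.094828, giving 1−D = 0.849732 (working shown to 6 dp, full precision carried).
Sample 2: N=39, proportions 0.282051, 0.589744, 0.128205, giving 1−D = 0.556213.
Difference = |0.849732 − 0.556213| = 0.293519, i.e. 0.2935 to 4 decimal places.

0.2935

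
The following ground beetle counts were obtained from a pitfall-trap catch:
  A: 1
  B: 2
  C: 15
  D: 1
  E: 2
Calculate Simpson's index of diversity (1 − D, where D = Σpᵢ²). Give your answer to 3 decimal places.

0.467

Total N = 1+2+15+1+2 = 21, so the proportions are 0.04762, 0.09524, 0.71429, 0.04762, 0.09524 (working shown to 5 dp, full precision carried).
D = 0.04762² + 0.09524² + 0.71429² + 0.04762² + 0.09524² = 0.00227 + 0.00907 + 0.51020 + 0.00227 + 0.00907 = 0.53288.
So 1 − D = 0.46712, i.e. 0.467 to 3 decimal places.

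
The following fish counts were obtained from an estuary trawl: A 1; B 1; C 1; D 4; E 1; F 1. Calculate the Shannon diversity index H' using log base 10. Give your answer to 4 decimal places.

Total N = 1+1+1+4+1+1 = 9, so the proportions are 0.111111, 0.111111, 0.111111, 0.444444, 0.111111, 0.111111 (working shown to 6 dp, full precision carried).
Each pᵢ log₁₀ pᵢ term: 0.111111×(-0.954243)=-0.106027, 0.111111×(-0.954243)=-0.106027, 0.111111×(-0.954243)=-0.106027, 0.444444×(-0.352183)=-0.156526, 0.111111×(-0.954243)=-0.106027, 0.111111×(-0.954243)=-0.106027.
Sum = -0.686660, so H' = 0.6867.

0.6867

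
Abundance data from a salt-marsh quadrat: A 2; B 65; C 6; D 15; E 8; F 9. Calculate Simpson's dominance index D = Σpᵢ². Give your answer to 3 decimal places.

0.420

Total N = 2+65+6+15+8+9 = 105, so the proportions are 0.01905, 0.61905, 0.05714, 0.14286, 0.07619, 0.08571 (working shown to 5 dp, full precision carried).
D = 0.01905² + 0.61905² + 0.05714² + 0.14286² + 0.07619² + 0.08571² = 0.00036 + 0.38322 + 0.00327 + 0.02041 + 0.00580 + 0.00735 = 0.42041.
To 3 decimal places, D = 0.420.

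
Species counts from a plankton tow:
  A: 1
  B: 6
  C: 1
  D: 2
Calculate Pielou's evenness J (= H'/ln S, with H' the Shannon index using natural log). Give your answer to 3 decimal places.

0.785

Total N = 1+6+1+2 = 10, so the proportions are 0.1, 0.6, 0.1, 0.2 (working shown to 5 dp, full precision carried).
H' = −Σ pᵢ ln pᵢ = −((-0.23026) + (-0.30650) + (-0.23026) + (-0.32189)) = 1.08890.
With S = 4 species, ln S = 1.38629, so J = 1.08890/1.38629 = 0.78548, i.e. 0.785 to 3 decimal places.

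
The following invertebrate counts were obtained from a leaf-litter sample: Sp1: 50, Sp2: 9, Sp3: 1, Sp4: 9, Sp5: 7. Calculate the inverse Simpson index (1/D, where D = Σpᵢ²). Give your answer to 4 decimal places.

2.1298

Total N = 50+9+1+9+7 = 76, so the proportions are 0.6578947, 0.1184211, 0.0131579, 0.1184211, 0.0921053 (working shown to 7 dp, full precision carried).
D = 0.6578947² + 0.1184211² + 0.0131579² + 0.1184211² + 0.0921053² = 0.4328255 + 0.0140235 + 0.0001731 + 0.0140235 + 0.0084834 = 0.4695291.
So 1/D = 2.129794, i.e. 2.1298 to 4 decimal places.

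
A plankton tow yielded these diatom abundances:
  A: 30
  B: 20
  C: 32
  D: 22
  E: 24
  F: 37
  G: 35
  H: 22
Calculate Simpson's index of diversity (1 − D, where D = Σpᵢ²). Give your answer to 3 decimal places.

0.869

Total N = 30+20+32+22+24+37+35+22 = 222, so the proportions are 0.13514, 0.09009, 0.14414, 0.0991, 0.10811, 0.16667, 0.15766, 0.0991 (working shown to 5 dp, full precision carried).
D = 0.13514² + 0.09009² + 0.14414² + 0.0991² + 0.10811² + 0.16667² + 0.15766² + 0.0991² = 0.01826 + 0.00812 + 0.02078 + 0.00982 + 0.01169 + 0.02778 + 0.02486 + 0.00982 = 0.13112.
So 1 − D = 0.86888, i.e. 0.869 to 3 decimal places.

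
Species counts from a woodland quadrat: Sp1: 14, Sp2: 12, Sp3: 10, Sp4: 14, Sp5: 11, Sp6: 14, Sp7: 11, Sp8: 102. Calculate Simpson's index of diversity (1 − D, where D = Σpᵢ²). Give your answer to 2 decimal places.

0.68

Total N = 14+12+10+14+11+14+11+102 = 188, so the proportions are 0.0745, 0.0638, 0.0532, 0.0745, 0.0585, 0.0745, 0.0585, 0.5426 (working shown to 4 dp, full precision carried).
D = 0.0745² + 0.0638² + 0.0532² + 0.0745² + 0.0585² + 0.0745² + 0.0585² + 0.5426² = 0.0055 + 0.0041 + 0.0028 + 0.0055 + 0.0034 + 0.0055 + 0.0034 + 0.2944 = 0.3248.
So 1 − D = 0.6752, i.e. 0.68 to 2 decimal places.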